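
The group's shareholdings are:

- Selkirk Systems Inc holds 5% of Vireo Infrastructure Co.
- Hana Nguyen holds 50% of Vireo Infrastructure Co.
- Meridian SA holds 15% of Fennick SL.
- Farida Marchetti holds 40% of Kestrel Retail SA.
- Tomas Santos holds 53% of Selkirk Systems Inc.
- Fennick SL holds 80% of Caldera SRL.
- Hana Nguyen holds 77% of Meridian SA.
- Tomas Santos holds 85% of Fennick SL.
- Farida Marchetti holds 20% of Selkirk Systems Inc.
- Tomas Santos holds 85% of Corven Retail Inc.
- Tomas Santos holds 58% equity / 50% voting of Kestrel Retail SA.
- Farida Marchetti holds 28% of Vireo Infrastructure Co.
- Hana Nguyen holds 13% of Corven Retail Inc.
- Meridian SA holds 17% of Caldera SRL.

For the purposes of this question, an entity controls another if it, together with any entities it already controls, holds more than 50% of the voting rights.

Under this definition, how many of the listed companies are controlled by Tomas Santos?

4

Tomas holds 53% of Selkirk, so Tomas controls Selkirk.
Tomas holds 85% of Fennick, so Tomas controls Fennick.
Tomas holds 85% of Corven, so Tomas controls Corven.
Fennick holds 80% of Caldera, so Tomas controls Caldera.
No other company's threshold is met.
Tomas controls 4 companies.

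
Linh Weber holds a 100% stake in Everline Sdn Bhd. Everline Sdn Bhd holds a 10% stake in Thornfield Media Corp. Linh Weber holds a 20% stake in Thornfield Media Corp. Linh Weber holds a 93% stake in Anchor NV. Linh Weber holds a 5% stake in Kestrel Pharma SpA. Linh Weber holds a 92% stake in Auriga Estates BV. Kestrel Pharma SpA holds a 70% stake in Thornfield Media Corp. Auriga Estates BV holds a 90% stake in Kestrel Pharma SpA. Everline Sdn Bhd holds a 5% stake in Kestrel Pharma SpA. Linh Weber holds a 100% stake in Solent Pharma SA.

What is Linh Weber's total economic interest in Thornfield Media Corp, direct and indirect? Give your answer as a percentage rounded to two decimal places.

Linh reaches Thornfield along 5 paths.
Via Auriga → Kestrel: 92% × 90% × 70% = 57.96%.
Via Everline → Kestrel: 100% × 5% × 70% = 3.5%.
Via Kestrel: 5% × 70% = 3.5%.
Direct stake: 20% = 20%.
Via Everline: 100% × 10% = 10%.
Total: 57.96% + 3.5% + 3.5% + 20% + 10% = 94.96%.

94.96%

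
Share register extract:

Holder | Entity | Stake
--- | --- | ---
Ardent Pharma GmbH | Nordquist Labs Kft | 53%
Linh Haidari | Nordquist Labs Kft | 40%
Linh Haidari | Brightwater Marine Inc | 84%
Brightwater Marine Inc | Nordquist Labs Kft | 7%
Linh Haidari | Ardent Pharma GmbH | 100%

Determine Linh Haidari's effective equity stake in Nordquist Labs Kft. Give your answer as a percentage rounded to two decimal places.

Linh reaches Nordquist along 3 paths.
Direct stake: 40% = 40%.
Via Brightwater: 84% × 7% = 5.88%.
Via Ardent: 100% × 53% = 53%.
Total: 40% + 5.88% + 53% = 98.88%.

98.88%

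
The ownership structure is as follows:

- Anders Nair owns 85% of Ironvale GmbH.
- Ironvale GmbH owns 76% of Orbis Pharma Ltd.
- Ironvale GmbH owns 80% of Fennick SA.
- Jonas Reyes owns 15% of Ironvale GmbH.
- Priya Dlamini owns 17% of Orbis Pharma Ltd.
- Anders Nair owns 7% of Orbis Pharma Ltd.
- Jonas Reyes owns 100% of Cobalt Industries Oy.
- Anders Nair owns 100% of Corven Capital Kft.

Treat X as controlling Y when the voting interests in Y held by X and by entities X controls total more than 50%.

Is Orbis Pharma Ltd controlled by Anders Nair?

Anders holds 85% of Ironvale, so Anders controls Ironvale.
Anders and Ironvale together hold 7% + 76% = 83% of Orbis, so Anders controls Orbis.

Yes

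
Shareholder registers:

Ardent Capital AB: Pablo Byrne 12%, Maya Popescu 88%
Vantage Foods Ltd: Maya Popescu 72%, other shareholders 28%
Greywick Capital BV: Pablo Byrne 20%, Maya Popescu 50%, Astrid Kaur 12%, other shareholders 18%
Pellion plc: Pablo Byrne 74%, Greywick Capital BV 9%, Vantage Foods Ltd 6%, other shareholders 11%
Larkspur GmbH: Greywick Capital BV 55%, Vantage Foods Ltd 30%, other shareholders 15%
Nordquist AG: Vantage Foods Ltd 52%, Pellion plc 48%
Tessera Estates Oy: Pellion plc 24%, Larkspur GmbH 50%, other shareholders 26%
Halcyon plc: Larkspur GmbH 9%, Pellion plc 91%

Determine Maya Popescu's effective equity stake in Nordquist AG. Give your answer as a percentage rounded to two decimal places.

Maya reaches Nordquist along 3 paths.
Via Vantage: 72% × 52% = 37.44%.
Via Greywick → Pellion: 50% × 9% × 48% = 2.16%.
Via Vantage → Pellion: 72% × 6% × 48% = 2.0736%.
Total: 37.44% + 2.16% + 2.0736% = 41.6736%.
Rounded: 41.67%.

41.67%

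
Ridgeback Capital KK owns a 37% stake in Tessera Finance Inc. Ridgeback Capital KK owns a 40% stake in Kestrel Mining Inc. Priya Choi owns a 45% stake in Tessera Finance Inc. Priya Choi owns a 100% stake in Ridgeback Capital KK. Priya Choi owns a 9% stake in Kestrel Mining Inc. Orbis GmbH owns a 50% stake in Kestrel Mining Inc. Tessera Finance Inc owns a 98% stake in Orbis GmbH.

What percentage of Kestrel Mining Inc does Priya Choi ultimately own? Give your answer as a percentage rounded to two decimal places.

89.18%

Priya reaches Kestrel along 4 paths.
Via Tessera → Orbis: 45% × 98% × 50% = 22.05%.
Via Ridgeback → Tessera → Orbis: 100% × 37% × 98% × 50% = 18.13%.
Direct stake: 9% = 9%.
Via Ridgeback: 100% × 40% = 40%.
Total: 22.05% + 18.13% + 9% + 40% = 89.18%.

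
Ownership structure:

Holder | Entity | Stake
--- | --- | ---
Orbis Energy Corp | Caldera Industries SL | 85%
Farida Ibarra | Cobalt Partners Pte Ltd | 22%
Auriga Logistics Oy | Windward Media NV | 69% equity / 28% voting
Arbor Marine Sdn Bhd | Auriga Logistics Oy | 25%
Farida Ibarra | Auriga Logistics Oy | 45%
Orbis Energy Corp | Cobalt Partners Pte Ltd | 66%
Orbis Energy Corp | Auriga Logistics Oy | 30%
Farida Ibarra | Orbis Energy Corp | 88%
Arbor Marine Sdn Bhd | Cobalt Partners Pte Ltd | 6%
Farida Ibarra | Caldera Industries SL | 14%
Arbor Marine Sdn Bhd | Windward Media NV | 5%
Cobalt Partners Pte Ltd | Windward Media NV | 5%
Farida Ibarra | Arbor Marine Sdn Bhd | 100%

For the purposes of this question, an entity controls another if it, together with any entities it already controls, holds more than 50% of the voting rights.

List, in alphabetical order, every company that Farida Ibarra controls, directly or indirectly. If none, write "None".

Farida holds 100% of Arbor, so Farida controls Arbor.
Farida holds 88% of Orbis, so Farida controls Orbis.
Farida and Arbor and Orbis together hold 45% + 25% + 30% = 100% of Auriga, so Farida controls Auriga.
Orbis and Arbor and Farida together hold 66% + 6% + 22% = 94% of Cobalt, so Farida controls Cobalt.
Orbis and Farida together hold 85% + 14% = 99% of Caldera, so Farida controls Caldera.
No other company's threshold is met.

Arbor Marine Sdn Bhd, Auriga Logistics Oy, Caldera Industries SL, Cobalt Partners Pte Ltd, Orbis Energy Corp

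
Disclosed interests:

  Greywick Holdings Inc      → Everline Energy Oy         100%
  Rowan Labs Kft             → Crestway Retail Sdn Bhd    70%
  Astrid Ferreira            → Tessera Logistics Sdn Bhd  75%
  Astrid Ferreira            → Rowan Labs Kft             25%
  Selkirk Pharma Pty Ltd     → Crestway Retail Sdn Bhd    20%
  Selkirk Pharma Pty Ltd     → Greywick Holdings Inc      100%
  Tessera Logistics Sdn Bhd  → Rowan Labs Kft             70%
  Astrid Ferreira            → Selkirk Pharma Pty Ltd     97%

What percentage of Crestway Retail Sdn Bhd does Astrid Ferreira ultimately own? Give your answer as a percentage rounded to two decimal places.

73.65%

Astrid reaches Crestway along 3 paths.
Via Selkirk: 97% × 20% = 19.4%.
Via Tessera → Rowan: 75% × 70% × 70% = 36.75%.
Via Rowan: 25% × 70% = 17.5%.
Total: 19.4% + 36.75% + 17.5% = 73.65%.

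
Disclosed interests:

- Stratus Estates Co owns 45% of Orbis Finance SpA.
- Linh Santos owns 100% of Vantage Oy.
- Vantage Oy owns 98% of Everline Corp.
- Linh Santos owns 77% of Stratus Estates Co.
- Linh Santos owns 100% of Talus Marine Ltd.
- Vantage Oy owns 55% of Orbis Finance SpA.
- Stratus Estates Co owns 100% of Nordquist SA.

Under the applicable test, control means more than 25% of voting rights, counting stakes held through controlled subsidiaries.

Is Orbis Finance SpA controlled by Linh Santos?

Linh holds 100% of Vantage, so Linh controls Vantage.
Linh holds 77% of Stratus, so Linh controls Stratus.
Stratus and Vantage together hold 45% + 55% = 100% of Orbis, so Linh controls Orbis.

Yes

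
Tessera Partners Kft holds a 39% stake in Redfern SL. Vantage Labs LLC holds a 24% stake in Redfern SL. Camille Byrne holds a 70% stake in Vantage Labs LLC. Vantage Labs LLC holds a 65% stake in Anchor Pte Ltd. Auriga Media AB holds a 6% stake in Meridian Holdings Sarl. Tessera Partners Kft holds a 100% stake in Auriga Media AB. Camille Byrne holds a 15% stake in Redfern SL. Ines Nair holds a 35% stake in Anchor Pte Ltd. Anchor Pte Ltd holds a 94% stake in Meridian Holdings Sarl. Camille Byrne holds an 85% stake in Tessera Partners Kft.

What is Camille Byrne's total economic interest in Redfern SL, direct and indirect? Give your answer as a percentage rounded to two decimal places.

64.95%

Camille reaches Redfern along 3 paths.
Via Vantage: 70% × 24% = 16.8%.
Direct stake: 15% = 15%.
Via Tessera: 85% × 39% = 33.15%.
Total: 16.8% + 15% + 33.15% = 64.95%.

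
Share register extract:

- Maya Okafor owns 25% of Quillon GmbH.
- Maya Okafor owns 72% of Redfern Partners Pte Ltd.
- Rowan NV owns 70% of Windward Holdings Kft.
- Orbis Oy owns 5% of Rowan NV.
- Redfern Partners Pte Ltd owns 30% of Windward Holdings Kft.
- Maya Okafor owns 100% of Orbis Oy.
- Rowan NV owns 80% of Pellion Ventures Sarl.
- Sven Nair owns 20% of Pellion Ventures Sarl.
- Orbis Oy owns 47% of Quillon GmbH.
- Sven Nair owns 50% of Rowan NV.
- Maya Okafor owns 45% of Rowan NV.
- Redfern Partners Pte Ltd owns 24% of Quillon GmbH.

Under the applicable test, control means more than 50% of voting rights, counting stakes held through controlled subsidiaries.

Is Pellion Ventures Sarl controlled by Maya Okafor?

No

Maya holds 100% of Orbis, so Maya controls Orbis.
Maya holds 72% of Redfern, so Maya controls Redfern.
Orbis and Maya and Redfern together hold 47% + 25% + 24% = 96% of Quillon, so Maya controls Quillon.
Neither Maya nor any entity Maya controls holds any voting interest in Pellion.
So Maya does not control Pellion.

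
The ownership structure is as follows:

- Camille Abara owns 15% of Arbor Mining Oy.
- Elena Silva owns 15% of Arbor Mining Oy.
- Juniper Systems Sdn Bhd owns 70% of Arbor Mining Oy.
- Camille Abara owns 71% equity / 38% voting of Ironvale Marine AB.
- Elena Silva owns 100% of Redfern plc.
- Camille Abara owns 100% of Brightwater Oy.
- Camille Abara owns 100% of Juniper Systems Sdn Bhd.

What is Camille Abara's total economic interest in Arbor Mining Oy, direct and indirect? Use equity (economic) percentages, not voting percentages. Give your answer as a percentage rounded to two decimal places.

85.00%

Camille reaches Arbor along 2 paths.
Via Juniper: 100% × 70% = 70%.
Direct stake: 15% = 15%.
Total: 70% + 15% = 85%.
Rounded: 85.00%.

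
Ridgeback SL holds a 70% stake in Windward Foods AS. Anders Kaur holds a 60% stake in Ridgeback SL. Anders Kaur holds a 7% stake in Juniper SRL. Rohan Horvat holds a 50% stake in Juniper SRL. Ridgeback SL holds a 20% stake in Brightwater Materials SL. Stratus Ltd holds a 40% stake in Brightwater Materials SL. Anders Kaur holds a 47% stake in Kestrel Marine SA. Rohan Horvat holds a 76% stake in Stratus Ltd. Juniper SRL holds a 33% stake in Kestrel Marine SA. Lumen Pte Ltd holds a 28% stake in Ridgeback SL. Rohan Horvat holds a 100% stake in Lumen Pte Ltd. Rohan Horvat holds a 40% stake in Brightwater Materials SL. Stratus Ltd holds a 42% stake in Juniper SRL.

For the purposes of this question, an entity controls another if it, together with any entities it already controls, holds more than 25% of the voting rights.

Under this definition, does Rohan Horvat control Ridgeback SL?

Yes

Rohan holds 100% of Lumen, so Rohan controls Lumen.
Lumen holds 28% of Ridgeback, so Rohan controls Ridgeback.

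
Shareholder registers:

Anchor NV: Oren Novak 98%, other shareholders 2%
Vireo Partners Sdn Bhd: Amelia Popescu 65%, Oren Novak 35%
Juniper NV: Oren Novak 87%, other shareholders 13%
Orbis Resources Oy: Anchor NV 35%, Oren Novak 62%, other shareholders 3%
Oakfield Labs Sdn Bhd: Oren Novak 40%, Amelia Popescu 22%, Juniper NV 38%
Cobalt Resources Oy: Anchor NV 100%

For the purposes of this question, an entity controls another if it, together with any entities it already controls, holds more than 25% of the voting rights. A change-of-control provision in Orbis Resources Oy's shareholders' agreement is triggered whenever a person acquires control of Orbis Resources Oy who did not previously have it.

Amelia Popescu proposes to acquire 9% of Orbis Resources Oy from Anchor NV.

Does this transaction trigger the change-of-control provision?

No

The purchase adds only to Amelia's holdings (Anchor's stake shrinks), so Amelia is the only person who could newly come to control Orbis.
Amelia holds 65% of Vireo, so Amelia controls Vireo.
Neither Amelia nor any entity Amelia controls holds any voting interest in Orbis.
So before the transaction, Amelia does not control Orbis.
After the purchase, Amelia holds 9% of Orbis directly, and Anchor's stake falls to 26%.
After the transaction, Amelia's side holds 9% of Orbis, not > 25%, so Amelia still does not control Orbis.
No new person acquires control, so the clause is not triggered.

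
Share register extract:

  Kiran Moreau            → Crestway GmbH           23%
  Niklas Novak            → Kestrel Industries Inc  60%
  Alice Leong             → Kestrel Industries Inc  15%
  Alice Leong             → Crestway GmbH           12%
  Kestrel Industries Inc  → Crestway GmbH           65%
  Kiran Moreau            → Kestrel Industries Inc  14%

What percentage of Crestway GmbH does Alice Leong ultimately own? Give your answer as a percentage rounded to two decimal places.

Alice reaches Crestway along 2 paths.
Via Kestrel: 15% × 65% = 9.75%.
Direct stake: 12% = 12%.
Total: 9.75% + 12% = 21.75%.

21.75%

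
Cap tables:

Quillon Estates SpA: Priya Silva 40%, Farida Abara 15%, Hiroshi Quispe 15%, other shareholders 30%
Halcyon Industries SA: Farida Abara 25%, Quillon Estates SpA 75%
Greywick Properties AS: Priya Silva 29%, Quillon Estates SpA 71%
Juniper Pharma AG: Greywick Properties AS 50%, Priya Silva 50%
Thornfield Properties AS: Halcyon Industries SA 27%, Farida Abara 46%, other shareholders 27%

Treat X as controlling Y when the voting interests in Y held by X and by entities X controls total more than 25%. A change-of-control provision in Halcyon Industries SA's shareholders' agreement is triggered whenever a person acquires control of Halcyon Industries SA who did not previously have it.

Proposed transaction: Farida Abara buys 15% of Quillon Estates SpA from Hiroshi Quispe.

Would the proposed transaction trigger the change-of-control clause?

Yes

The purchase adds only to Farida's holdings (Hiroshi's stake shrinks), so Farida is the only person who could newly come to control Halcyon.
Farida holds 46% of Thornfield, so Farida controls Thornfield.
In Halcyon, Farida's side holds only 25%, not > 25%.
So before the transaction, Farida does not control Halcyon.
After the purchase, Farida's direct stake in Quillon rises to 15% + 15% = 30%, and Hiroshi's stake falls to 0%.
Farida holds 30% of Quillon, so Farida controls Quillon.
Farida and Quillon together hold 25% + 75% = 100% of Halcyon, so Farida controls Halcyon.
Farida did not control Halcyon before and does after, so the clause is triggered.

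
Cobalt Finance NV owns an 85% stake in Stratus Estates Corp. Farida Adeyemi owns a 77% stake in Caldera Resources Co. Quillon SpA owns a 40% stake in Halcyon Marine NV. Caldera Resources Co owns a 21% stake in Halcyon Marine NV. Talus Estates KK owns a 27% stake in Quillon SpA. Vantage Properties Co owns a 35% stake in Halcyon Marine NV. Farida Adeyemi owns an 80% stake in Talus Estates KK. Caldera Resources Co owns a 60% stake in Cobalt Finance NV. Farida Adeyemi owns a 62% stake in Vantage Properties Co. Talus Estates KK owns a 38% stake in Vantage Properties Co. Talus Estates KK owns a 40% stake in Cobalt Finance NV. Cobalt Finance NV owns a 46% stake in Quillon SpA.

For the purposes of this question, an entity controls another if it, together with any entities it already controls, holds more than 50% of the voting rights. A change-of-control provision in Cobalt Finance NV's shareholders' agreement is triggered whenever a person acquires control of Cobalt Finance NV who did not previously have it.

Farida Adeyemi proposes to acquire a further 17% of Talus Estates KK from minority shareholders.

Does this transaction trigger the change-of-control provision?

No

The purchase changes only Farida's holdings, so Farida is the only person who could newly come to control Cobalt.
Farida holds 80% of Talus, so Farida controls Talus.
Farida holds 77% of Caldera, so Farida controls Caldera.
Talus and Caldera together hold 40% + 60% = 100% of Cobalt, so Farida controls Cobalt.
So Farida already controls Cobalt before the transaction.
After the purchase, Farida's direct stake in Talus rises to 80% + 17% = 97%.
Farida controlled Cobalt already, so this is not a new person acquiring control; every other person's position is unchanged or reduced.
No new person acquires control, so the clause is not triggered.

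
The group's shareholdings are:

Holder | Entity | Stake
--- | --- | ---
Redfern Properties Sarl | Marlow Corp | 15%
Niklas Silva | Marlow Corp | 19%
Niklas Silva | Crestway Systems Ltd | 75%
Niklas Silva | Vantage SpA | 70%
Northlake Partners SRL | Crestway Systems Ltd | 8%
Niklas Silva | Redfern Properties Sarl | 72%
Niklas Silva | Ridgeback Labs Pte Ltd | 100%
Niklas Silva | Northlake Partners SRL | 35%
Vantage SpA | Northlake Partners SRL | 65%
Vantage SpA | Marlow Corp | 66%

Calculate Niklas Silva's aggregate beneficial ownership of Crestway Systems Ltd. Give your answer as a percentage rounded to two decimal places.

Niklas reaches Crestway along 3 paths.
Via Northlake: 35% × 8% = 2.8%.
Via Vantage → Northlake: 70% × 65% × 8% = 3.64%.
Direct stake: 75% = 75%.
Total: 2.8% + 3.64% + 75% = 81.44%.

81.44%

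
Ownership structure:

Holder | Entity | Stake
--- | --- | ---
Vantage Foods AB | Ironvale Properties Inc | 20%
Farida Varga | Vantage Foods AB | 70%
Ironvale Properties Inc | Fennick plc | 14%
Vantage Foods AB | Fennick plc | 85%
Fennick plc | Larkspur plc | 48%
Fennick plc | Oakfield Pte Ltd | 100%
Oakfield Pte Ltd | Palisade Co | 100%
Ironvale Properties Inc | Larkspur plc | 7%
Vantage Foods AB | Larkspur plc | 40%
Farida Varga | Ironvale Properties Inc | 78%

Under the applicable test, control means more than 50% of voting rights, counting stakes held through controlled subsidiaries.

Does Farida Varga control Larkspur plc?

Farida holds 70% of Vantage, so Farida controls Vantage.
Farida and Vantage together hold 78% + 20% = 98% of Ironvale, so Farida controls Ironvale.
Ironvale and Vantage together hold 14% + 85% = 99% of Fennick, so Farida controls Fennick.
Fennick and Vantage and Ironvale together hold 48% + 40% + 7% = 95% of Larkspur, so Farida controls Larkspur.

Yes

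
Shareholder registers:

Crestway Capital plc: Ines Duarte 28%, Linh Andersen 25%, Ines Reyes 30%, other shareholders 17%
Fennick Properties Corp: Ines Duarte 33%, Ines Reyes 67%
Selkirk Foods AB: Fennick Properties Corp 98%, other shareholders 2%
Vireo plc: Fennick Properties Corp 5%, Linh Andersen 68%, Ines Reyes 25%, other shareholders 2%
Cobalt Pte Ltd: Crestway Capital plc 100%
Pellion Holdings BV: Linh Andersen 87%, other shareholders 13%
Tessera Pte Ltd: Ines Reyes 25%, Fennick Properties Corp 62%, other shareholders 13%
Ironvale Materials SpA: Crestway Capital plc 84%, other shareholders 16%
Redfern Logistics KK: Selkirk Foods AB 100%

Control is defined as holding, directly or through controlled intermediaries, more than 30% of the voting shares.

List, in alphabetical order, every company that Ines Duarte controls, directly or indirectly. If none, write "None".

Fennick Properties Corp, Redfern Logistics KK, Selkirk Foods AB, Tessera Pte Ltd

Ines Duarte holds 33% of Fennick, so Ines Duarte controls Fennick.
Fennick holds 98% of Selkirk, so Ines Duarte controls Selkirk.
Fennick holds 62% of Tessera, so Ines Duarte controls Tessera.
Selkirk holds 100% of Redfern, so Ines Duarte controls Redfern.
No other company's threshold is met.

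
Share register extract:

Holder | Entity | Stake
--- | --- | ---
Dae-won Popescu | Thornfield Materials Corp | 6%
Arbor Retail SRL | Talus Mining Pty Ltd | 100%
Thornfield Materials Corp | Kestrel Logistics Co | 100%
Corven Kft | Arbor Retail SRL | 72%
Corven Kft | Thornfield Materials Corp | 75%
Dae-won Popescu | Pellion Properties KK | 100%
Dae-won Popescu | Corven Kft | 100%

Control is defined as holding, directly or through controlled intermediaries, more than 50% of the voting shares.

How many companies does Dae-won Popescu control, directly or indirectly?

6

Dae-won holds 100% of Corven, so Dae-won controls Corven.
Corven holds 72% of Arbor, so Dae-won controls Arbor.
Dae-won and Corven together hold 6% + 75% = 81% of Thornfield, so Dae-won controls Thornfield.
Arbor holds 100% of Talus, so Dae-won controls Talus.
Thornfield holds 100% of Kestrel, so Dae-won controls Kestrel.
Dae-won holds 100% of Pellion, so Dae-won controls Pellion.
Dae-won controls 6 companies.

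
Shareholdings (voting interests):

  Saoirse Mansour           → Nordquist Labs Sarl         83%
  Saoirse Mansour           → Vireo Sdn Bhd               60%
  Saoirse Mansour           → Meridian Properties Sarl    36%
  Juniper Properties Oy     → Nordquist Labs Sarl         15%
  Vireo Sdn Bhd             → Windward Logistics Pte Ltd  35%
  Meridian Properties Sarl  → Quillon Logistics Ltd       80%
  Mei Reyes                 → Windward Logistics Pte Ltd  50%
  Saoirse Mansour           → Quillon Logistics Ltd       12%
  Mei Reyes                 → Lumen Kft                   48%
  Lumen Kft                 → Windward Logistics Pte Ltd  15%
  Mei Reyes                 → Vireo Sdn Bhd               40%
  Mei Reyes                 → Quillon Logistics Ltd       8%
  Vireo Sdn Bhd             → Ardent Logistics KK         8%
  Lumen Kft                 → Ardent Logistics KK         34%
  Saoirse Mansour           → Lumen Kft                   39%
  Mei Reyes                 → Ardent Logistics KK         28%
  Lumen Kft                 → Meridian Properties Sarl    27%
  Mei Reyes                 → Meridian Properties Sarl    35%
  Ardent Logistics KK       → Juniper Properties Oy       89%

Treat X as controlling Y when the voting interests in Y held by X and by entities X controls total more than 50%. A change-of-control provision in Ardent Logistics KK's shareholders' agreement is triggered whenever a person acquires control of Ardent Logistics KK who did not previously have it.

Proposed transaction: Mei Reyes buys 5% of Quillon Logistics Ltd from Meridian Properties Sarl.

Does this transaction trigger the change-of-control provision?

No

The purchase adds only to Mei's holdings (Meridian's stake shrinks), so Mei is the only person who could newly come to control Ardent.
Mei's largest direct stake is 50% in Windward, which does not meet the threshold, so Mei controls no company.
In Ardent, Mei's side holds only 28%, not > 50%.
So before the transaction, Mei does not control Ardent.
After the purchase, Mei's direct stake in Quillon rises to 8% + 5% = 13%, and Meridian's stake falls to 75%.
Mei's side now holds 13% of Quillon, not > 50%, so Mei still does not control Quillon.
After the transaction, Mei's side holds 28% of Ardent, not > 50%, so Mei still does not control Ardent.
No new person acquires control, so the clause is not triggered.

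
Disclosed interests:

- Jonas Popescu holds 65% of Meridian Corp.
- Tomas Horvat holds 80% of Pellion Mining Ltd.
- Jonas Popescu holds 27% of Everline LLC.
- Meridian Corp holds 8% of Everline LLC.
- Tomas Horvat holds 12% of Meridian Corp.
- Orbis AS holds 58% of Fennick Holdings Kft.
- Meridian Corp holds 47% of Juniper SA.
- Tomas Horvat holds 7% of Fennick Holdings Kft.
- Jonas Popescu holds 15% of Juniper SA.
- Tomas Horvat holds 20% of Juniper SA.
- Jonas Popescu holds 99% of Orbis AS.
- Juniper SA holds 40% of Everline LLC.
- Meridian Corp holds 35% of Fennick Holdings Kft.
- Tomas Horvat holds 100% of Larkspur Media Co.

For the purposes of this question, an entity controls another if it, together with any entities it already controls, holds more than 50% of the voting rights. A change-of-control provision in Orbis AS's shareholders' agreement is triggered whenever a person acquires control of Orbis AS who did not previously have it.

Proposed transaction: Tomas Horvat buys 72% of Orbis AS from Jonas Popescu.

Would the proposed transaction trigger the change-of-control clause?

The purchase adds only to Tomas's holdings (Jonas's stake shrinks), so Tomas is the only person who could newly come to control Orbis.
Tomas holds 80% of Pellion, so Tomas controls Pellion.
Tomas holds 100% of Larkspur, so Tomas controls Larkspur.
Neither Tomas nor any entity Tomas controls holds any voting interest in Orbis.
So before the transaction, Tomas does not control Orbis.
After the purchase, Tomas holds 72% of Orbis directly, and Jonas's stake falls to 27%.
Tomas holds 72% of Orbis, so Tomas controls Orbis.
Tomas did not control Orbis before and does after, so the clause is triggered.

Yes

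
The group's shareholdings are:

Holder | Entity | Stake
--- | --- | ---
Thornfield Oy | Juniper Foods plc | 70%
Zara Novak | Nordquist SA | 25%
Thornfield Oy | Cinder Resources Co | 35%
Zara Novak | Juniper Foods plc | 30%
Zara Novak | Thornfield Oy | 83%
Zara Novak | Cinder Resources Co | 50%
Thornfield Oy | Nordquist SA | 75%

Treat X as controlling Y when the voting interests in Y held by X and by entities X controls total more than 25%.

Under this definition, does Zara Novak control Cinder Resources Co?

Yes

Zara holds 83% of Thornfield, so Zara controls Thornfield.
Thornfield and Zara together hold 35% + 50% = 85% of Cinder, so Zara controls Cinder.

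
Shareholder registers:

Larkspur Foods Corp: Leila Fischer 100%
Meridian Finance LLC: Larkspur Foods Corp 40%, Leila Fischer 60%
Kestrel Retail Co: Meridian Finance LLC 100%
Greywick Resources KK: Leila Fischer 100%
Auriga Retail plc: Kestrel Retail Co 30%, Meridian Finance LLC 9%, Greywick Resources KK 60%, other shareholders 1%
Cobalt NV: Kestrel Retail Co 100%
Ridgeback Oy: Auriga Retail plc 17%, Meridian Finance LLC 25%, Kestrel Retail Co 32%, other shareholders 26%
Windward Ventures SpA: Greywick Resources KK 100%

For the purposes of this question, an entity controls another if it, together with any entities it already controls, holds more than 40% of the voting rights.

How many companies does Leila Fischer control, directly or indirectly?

8

Leila holds 100% of Larkspur, so Leila controls Larkspur.
Larkspur and Leila together hold 40% + 60% = 100% of Meridian, so Leila controls Meridian.
Meridian holds 100% of Kestrel, so Leila controls Kestrel.
Leila holds 100% of Greywick, so Leila controls Greywick.
Kestrel and Meridian and Greywick together hold 30% + 9% + 60% = 99% of Auriga, so Leila controls Auriga.
Kestrel holds 100% of Cobalt, so Leila controls Cobalt.
Auriga and Meridian and Kestrel together hold 17% + 25% + 32% = 74% of Ridgeback, so Leila controls Ridgeback.
Greywick holds 100% of Windward, so Leila controls Windward.
Leila controls 8 companies.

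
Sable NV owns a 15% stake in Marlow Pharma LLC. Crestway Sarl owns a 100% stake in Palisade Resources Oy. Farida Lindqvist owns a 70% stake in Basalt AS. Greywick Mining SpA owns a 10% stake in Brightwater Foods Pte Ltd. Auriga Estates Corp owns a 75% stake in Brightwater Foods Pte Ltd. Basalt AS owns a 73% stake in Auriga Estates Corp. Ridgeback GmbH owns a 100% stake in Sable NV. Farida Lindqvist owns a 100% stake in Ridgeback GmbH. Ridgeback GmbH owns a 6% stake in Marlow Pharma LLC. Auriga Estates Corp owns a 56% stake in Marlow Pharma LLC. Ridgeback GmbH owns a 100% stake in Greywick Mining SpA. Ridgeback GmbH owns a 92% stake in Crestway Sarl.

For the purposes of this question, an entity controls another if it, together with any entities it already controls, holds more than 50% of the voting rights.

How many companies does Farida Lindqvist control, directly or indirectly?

Farida holds 100% of Ridgeback, so Farida controls Ridgeback.
Ridgeback holds 92% of Crestway, so Farida controls Crestway.
Farida holds 70% of Basalt, so Farida controls Basalt.
Basalt holds 73% of Auriga, so Farida controls Auriga.
Crestway holds 100% of Palisade, so Farida controls Palisade.
Ridgeback holds 100% of Greywick, so Farida controls Greywick.
Ridgeback holds 100% of Sable, so Farida controls Sable.
Sable and Ridgeback and Auriga together hold 15% + 6% + 56% = 77% of Marlow, so Farida controls Marlow.
Greywick and Auriga together hold 10% + 75% = 85% of Brightwater, so Farida controls Brightwater.
Farida controls 9 companies.

9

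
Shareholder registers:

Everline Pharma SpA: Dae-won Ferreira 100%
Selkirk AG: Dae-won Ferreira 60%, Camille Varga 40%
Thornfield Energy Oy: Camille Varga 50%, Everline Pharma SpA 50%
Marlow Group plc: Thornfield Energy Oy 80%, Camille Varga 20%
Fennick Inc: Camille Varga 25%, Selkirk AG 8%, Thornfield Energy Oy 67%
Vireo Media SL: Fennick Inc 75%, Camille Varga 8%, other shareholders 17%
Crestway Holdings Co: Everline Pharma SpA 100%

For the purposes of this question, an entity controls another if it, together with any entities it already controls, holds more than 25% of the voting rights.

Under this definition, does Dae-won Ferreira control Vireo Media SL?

Yes

Dae-won holds 100% of Everline, so Dae-won controls Everline.
Everline holds 50% of Thornfield, so Dae-won controls Thornfield.
Dae-won holds 60% of Selkirk, so Dae-won controls Selkirk.
Selkirk and Thornfield together hold 8% + 67% = 75% of Fennick, so Dae-won controls Fennick.
Fennick holds 75% of Vireo, so Dae-won controls Vireo.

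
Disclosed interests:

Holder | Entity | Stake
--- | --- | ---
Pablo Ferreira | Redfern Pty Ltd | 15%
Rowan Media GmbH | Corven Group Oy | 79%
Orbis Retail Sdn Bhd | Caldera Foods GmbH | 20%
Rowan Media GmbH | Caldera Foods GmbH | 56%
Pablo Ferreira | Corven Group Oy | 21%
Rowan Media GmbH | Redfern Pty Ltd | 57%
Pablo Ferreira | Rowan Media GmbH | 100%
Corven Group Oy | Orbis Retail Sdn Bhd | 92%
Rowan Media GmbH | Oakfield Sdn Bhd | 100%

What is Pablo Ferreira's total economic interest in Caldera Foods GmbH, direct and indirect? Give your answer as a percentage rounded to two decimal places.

Pablo reaches Caldera along 3 paths.
Via Rowan: 100% × 56% = 56%.
Via Rowan → Corven → Orbis: 100% × 79% × 92% × 20% = 14.536%.
Via Corven → Orbis: 21% × 92% × 20% = 3.864%.
Total: 56% + 14.536% + 3.864% = 74.4%.
Rounded: 74.40%.

74.40%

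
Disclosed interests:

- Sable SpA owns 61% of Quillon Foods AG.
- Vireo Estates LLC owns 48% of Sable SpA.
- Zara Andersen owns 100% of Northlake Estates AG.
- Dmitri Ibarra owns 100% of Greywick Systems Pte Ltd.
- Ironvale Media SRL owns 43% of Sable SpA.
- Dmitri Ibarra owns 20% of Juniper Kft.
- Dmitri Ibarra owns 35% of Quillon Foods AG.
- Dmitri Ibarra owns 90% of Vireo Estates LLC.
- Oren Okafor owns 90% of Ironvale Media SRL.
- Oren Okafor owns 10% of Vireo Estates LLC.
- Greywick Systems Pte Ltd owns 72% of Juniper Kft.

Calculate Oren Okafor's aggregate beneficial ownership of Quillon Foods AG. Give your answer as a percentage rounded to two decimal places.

Oren reaches Quillon along 2 paths.
Via Vireo → Sable: 10% × 48% × 61% = 2.928%.
Via Ironvale → Sable: 90% × 43% × 61% = 23.607%.
Total: 2.928% + 23.607% = 26.535%.
Rounded: 26.54%.

26.54%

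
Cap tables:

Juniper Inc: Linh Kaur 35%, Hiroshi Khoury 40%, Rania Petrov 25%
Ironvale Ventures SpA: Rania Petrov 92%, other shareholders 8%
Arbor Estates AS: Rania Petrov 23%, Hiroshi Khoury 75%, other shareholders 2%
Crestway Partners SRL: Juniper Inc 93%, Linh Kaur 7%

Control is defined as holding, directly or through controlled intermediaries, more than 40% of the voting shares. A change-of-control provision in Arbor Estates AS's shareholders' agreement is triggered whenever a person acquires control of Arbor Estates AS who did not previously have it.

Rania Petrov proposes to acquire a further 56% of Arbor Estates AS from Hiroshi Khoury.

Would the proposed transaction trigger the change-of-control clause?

The purchase adds only to Rania's holdings (Hiroshi's stake shrinks), so Rania is the only person who could newly come to control Arbor.
Rania holds 92% of Ironvale, so Rania controls Ironvale.
In Arbor, Rania's side holds only 23%, not > 40%.
So before the transaction, Rania does not control Arbor.
After the purchase, Rania's direct stake in Arbor rises to 23% + 56% = 79%, and Hiroshi's stake falls to 19%.
Rania holds 79% of Arbor, so Rania controls Arbor.
Rania did not control Arbor before and does after, so the clause is triggered.

Yes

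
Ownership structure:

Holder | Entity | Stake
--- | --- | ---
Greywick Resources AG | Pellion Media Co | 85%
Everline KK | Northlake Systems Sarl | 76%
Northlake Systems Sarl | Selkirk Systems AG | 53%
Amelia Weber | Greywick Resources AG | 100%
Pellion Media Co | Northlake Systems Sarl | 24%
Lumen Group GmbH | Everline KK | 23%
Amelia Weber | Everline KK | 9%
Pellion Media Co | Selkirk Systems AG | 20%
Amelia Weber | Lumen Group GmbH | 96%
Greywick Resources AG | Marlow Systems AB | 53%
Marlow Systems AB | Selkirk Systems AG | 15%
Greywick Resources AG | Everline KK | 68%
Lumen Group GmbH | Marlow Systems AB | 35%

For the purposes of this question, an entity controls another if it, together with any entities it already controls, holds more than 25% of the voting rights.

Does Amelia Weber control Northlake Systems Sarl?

Amelia holds 100% of Greywick, so Amelia controls Greywick.
Amelia holds 96% of Lumen, so Amelia controls Lumen.
Lumen and Greywick and Amelia together hold 23% + 68% + 9% = 100% of Everline, so Amelia controls Everline.
Greywick holds 85% of Pellion, so Amelia controls Pellion.
Pellion and Everline together hold 24% + 76% = 100% of Northlake, so Amelia controls Northlake.

Yes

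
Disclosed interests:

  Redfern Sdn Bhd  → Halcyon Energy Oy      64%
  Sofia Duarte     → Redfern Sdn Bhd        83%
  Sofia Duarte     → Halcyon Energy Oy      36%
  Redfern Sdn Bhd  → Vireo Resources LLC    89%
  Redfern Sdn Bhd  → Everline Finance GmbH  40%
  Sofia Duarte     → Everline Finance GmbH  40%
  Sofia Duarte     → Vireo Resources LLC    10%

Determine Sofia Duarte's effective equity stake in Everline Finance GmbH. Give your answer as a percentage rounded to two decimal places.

Sofia reaches Everline along 2 paths.
Via Redfern: 83% × 40% = 33.2%.
Direct stake: 40% = 40%.
Total: 33.2% + 40% = 73.2%.
Rounded: 73.20%.

73.20%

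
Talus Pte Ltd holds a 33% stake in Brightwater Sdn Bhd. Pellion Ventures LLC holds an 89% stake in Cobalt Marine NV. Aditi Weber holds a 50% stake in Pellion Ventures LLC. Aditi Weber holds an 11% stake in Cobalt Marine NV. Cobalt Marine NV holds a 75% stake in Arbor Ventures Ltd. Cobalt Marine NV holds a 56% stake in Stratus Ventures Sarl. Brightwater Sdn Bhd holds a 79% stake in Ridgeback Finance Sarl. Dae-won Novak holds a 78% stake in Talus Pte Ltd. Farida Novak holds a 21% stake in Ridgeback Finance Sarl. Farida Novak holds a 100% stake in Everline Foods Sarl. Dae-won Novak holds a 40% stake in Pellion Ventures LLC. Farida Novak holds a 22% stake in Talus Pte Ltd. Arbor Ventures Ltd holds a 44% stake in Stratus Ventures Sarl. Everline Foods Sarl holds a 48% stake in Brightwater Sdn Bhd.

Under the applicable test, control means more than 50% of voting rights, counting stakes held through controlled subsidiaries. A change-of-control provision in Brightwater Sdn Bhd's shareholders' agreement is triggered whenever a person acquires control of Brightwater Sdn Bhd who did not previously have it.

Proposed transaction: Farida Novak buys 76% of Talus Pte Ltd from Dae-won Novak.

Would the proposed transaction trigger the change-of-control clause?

The purchase adds only to Farida's holdings (Dae-won's stake shrinks), so Farida is the only person who could newly come to control Brightwater.
Farida holds 100% of Everline, so Farida controls Everline.
In Brightwater, Farida's side holds only 48%, not > 50%.
So before the transaction, Farida does not control Brightwater.
After the purchase, Farida's direct stake in Talus rises to 22% + 76% = 98%, and Dae-won's stake falls to 2%.
Farida holds 98% of Talus, so Farida controls Talus.
Everline and Talus together hold 48% + 33% = 81% of Brightwater, so Farida controls Brightwater.
Farida did not control Brightwater before and does after, so the clause is triggered.

Yes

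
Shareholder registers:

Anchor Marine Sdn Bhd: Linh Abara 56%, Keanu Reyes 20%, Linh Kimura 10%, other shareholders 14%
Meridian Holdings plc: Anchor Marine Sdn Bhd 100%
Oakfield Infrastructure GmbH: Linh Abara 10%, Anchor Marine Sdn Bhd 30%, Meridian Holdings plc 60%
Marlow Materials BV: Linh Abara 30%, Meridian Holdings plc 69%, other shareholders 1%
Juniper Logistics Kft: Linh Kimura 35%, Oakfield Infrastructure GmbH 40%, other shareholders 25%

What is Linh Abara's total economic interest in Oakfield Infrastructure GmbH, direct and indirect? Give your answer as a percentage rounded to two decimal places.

Linh Abara reaches Oakfield along 3 paths.
Direct stake: 10% = 10%.
Via Anchor: 56% × 30% = 16.8%.
Via Anchor → Meridian: 56% × 100% × 60% = 33.6%.
Total: 10% + 16.8% + 33.6% = 60.4%.
Rounded: 60.40%.

60.40%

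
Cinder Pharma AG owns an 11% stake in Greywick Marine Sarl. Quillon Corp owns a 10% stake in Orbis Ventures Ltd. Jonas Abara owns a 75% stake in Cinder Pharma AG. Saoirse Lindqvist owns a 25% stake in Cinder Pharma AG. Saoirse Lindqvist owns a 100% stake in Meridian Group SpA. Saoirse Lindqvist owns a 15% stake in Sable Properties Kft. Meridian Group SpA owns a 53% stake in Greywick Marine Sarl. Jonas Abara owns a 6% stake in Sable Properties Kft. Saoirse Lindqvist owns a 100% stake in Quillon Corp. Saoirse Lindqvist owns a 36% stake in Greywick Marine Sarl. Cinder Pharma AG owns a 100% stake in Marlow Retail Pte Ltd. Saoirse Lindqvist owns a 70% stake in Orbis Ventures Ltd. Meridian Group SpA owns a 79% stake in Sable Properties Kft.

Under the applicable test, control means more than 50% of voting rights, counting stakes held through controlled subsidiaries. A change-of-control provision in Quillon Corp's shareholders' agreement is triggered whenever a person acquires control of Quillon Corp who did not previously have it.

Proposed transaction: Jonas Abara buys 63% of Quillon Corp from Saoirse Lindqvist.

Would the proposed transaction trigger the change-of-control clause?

Yes

The purchase adds only to Jonas's holdings (Saoirse's stake shrinks), so Jonas is the only person who could newly come to control Quillon.
Jonas holds 75% of Cinder, so Jonas controls Cinder.
Cinder holds 100% of Marlow, so Jonas controls Marlow.
Neither Jonas nor any entity Jonas controls holds any voting interest in Quillon.
So before the transaction, Jonas does not control Quillon.
After the purchase, Jonas holds 63% of Quillon directly, and Saoirse's stake falls to 37%.
Jonas holds 63% of Quillon, so Jonas controls Quillon.
Jonas did not control Quillon before and does after, so the clause is triggered.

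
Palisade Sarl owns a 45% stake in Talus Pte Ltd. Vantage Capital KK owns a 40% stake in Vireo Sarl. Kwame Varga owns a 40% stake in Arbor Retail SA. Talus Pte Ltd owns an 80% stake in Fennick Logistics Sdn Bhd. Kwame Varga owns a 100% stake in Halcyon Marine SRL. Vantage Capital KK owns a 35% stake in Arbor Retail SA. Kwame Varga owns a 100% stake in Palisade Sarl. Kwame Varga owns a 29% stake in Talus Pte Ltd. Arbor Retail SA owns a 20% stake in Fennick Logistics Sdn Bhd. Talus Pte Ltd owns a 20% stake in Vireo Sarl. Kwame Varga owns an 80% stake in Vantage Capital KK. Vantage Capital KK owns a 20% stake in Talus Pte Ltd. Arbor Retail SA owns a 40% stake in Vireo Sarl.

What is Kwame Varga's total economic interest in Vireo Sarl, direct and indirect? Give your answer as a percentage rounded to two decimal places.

77.20%

Kwame reaches Vireo along 6 paths.
Via Talus: 29% × 20% = 5.8%.
Via Vantage → Talus: 80% × 20% × 20% = 3.2%.
Via Palisade → Talus: 100% × 45% × 20% = 9%.
Via Vantage: 80% × 40% = 32%.
Via Vantage → Arbor: 80% × 35% × 40% = 11.2%.
Via Arbor: 40% × 40% = 16%.
Total: 5.8% + 3.2% + 9% + 32% + 11.2% + 16% = 77.2%.
Rounded: 77.20%.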